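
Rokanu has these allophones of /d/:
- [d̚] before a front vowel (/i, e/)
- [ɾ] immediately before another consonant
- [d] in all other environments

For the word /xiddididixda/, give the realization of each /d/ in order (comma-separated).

Occurrence 1 (position 3): immediately before another consonant → [ɾ].
Occurrence 2 (position 4): before a front vowel (/i, e/) → [d̚].
Occurrence 3 (position 6): before a front vowel (/i, e/) → [d̚].
Occurrence 4 (position 8): before a front vowel (/i, e/) → [d̚].
Occurrence 5 (position 11): no conditioning environment matches → elsewhere allophone [d].

[ɾ], [d̚], [d̚], [d̚], [d]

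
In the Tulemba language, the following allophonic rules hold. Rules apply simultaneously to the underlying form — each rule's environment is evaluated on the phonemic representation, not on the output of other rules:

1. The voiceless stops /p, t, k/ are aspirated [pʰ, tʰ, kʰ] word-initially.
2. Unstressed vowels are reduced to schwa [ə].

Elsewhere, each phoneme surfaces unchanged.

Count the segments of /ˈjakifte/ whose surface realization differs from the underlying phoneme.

2

Segments that undergo a rule: /i/ → [ə] (rule 2); /e/ → [ə] (rule 2).
All other segments surface unchanged.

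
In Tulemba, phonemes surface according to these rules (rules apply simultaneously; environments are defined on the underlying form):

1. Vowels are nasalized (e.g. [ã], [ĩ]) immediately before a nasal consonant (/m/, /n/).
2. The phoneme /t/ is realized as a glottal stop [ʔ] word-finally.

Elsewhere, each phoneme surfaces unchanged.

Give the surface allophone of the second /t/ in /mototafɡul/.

[t]

/t/ (between /o/ and /a/): rule 2 targets it, but not word-finally → unchanged [t].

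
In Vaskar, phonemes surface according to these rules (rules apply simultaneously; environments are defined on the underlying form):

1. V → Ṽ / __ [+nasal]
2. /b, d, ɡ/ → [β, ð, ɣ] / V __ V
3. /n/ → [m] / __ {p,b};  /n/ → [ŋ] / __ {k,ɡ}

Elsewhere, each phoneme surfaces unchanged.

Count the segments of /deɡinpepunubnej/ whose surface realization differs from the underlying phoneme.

4

Segments that undergo a rule: /ɡ/ → [ɣ] (rule 2); /i/ → [ĩ] (rule 1); /n/ → [m] (rule 3); /u/ → [ũ] (rule 1).
All other segments surface unchanged.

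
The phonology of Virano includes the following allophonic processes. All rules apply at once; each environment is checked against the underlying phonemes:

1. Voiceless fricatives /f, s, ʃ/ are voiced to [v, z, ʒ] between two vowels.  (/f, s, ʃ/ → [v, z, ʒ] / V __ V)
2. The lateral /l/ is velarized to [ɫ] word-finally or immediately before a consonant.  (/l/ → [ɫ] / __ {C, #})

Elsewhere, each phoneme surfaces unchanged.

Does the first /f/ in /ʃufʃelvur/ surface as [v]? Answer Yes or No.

No

/f/ — between /u/ and /ʃ/; rule 1 does not apply here → [f].
The actual realization is [f], not [v].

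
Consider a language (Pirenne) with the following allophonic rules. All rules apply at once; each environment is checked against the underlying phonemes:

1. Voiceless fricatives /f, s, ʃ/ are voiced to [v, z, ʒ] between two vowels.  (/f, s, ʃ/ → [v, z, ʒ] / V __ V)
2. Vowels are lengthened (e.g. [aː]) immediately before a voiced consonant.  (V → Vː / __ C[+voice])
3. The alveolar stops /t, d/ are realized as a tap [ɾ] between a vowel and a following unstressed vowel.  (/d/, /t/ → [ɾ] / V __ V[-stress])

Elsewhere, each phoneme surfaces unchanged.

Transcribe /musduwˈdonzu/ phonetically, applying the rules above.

[musduːwˈdoːnzu]

/u/ — between /m/ and /s/; rule 2 does not apply here → [u].
/s/ — between /u/ and /d/; rule 1 does not apply here → [s].
/d/ (between /s/ and /u/) fails the environment for rule 3, so it stays [d].
/u/ (between /d/ and /w/): before a voiced consonant, so rule 2 applies → [uː].
/d/ — between /w/ and /o/; rule 3 does not apply here → [d].
Rule 2 applies to /o/ (between /d/ and /n/: before a voiced consonant) → [oː].
/u/ (word-final) fails the environment for rule 2, so it stays [u].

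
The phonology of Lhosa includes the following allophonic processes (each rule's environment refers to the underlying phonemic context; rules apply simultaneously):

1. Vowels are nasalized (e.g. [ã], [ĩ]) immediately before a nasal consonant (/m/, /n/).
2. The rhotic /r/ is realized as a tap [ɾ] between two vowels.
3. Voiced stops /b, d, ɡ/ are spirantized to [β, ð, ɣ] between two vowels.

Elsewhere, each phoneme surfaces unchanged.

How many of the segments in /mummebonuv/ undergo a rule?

3

Segments that undergo a rule: /u/ → [ũ] (rule 1); /b/ → [β] (rule 3); /o/ → [õ] (rule 1).
All other segments surface unchanged.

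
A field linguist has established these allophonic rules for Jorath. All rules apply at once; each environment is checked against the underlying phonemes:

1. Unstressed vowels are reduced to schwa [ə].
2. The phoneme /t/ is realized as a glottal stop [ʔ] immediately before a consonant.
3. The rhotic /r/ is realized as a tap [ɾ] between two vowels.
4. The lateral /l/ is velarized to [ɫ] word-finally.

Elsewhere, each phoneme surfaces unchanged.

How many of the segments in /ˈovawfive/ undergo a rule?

Segments that undergo a rule: /a/ → [ə] (rule 1); /i/ → [ə] (rule 1); /e/ → [ə] (rule 1).
All other segments surface unchanged.

3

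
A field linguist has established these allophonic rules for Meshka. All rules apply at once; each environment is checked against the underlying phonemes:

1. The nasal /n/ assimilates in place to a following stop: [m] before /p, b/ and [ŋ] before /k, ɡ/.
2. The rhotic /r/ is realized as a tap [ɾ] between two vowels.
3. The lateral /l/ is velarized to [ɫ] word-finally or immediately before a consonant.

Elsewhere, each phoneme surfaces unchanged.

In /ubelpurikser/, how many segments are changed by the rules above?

2

Segments that undergo a rule: /l/ → [ɫ] (rule 3); /r/ → [ɾ] (rule 2).
All other segments surface unchanged.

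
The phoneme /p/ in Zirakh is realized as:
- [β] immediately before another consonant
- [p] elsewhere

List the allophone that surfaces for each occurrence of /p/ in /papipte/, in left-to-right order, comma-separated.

Occurrence 1 (position 1): no conditioning environment matches → elsewhere allophone [p].
Occurrence 2 (position 3): no conditioning environment matches → elsewhere allophone [p].
Occurrence 3 (position 5): immediately before another consonant → [β].

[p], [p], [β]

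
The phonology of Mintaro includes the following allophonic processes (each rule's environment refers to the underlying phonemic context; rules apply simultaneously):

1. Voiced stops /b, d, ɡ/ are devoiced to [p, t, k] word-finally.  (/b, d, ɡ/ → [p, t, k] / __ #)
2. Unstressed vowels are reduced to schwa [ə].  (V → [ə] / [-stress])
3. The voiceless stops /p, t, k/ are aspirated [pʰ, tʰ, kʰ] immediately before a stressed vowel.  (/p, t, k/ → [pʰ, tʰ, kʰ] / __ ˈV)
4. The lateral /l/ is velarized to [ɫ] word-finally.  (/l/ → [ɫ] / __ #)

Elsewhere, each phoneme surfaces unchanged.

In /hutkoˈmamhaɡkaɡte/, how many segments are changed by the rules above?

5

Segments that undergo a rule: /u/ → [ə] (rule 2); /o/ → [ə] (rule 2); /a/ → [ə] (rule 2); /a/ → [ə] (rule 2); /e/ → [ə] (rule 2).
All other segments surface unchanged.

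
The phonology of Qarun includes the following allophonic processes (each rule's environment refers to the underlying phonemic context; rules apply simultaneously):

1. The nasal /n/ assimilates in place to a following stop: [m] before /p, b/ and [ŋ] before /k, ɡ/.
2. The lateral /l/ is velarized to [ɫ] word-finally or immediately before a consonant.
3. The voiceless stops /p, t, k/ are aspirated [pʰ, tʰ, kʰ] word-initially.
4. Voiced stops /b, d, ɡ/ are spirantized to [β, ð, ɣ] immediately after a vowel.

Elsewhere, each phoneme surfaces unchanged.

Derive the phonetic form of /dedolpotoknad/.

/d/ — word-initial; rule 4 does not apply here → [d].
/e/ (between /d/ and /d/): no rule targets it → [e].
Rule 4 applies to /d/ (between /e/ and /o/: immediately after a vowel) → [ð].
/o/ — not in any rule's target class → [o].
Rule 2 applies to /l/ (between /o/ and /p/: word-finally or immediately before a consonant) → [ɫ].
/p/ (between /l/ and /o/): rule 3 targets it, but not word-initially → unchanged [p].
/o/ (between /p/ and /t/): no rule targets it → [o].
/t/ — between /o/ and /o/; rule 3 does not apply here → [t].
/o/ stays [o].
/k/ (between /o/ and /n/) is in the target of rule 3 but the environment (word-initially) is not met → [k].
/n/ — between /k/ and /a/; rule 1 does not apply here → [n].
/a/ (between /n/ and /d/) is unaffected → [a].
/d/ meets the environment for rule 4 (immediately after a vowel) → [ð].

[deðoɫpotoknað]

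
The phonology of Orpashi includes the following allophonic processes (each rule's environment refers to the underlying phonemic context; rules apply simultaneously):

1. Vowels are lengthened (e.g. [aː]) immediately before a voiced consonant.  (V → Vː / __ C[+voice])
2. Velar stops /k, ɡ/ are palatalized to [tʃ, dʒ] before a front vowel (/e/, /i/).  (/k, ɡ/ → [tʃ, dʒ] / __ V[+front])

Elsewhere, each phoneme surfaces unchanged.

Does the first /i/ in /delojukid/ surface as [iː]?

/i/ meets the environment for rule 1 (before a voiced consonant) → [iː].
The actual realization is [iː], which matches [iː].

Yes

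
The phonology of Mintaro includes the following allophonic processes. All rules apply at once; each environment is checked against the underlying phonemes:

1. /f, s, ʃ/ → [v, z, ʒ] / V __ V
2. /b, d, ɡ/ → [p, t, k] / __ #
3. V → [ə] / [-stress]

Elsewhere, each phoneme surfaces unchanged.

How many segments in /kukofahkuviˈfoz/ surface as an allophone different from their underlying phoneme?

Segments that undergo a rule: /u/ → [ə] (rule 3); /o/ → [ə] (rule 3); /f/ → [v] (rule 1); /a/ → [ə] (rule 3); /u/ → [ə] (rule 3); /i/ → [ə] (rule 3); /f/ → [v] (rule 1).
All other segments surface unchanged.

7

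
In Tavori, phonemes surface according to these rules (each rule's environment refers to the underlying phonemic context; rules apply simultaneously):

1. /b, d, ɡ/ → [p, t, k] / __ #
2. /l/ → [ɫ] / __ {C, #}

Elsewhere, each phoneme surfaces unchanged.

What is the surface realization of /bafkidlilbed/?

[bafkidliɫbet]

/b/ — word-initial; rule 1 does not apply here → [b].
/d/ (between /i/ and /l/) fails the environment for rule 1, so it stays [d].
/l/ (between /d/ and /i/): rule 2 targets it, but not word-finally or immediately before a consonant → unchanged [l].
/l/ (between /i/ and /b/) occurs word-finally or immediately before a consonant → [ɫ] by rule 2.
/b/ (between /l/ and /e/) fails the environment for rule 1, so it stays [b].
/d/ meets the environment for rule 1 (word-finally) → [t].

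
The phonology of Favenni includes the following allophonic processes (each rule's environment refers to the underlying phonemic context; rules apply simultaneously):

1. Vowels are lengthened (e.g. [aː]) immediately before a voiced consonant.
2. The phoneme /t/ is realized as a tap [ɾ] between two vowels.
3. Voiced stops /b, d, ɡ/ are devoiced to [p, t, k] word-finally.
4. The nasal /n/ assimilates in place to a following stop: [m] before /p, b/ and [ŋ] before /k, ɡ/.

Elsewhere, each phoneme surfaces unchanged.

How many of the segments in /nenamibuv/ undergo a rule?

Segments that undergo a rule: /e/ → [eː] (rule 1); /a/ → [aː] (rule 1); /i/ → [iː] (rule 1); /u/ → [uː] (rule 1).
All other segments surface unchanged.

4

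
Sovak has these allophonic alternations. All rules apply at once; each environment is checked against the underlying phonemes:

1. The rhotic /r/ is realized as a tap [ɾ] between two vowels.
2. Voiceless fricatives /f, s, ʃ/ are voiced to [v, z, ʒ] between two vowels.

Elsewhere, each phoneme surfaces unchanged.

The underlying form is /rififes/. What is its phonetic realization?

[rivives]

/r/ (word-initial): rule 1 targets it, but not between two vowels → unchanged [r].
/i/ stays [i].
Rule 2 applies to /f/ (between /i/ and /i/: between two vowels) → [v].
/i/ (between /f/ and /f/) is unaffected → [i].
/f/ (between /i/ and /e/) occurs between two vowels → [v] by rule 2.
/e/ stays [e].
/s/ (word-final) fails the environment for rule 2, so it stays [s].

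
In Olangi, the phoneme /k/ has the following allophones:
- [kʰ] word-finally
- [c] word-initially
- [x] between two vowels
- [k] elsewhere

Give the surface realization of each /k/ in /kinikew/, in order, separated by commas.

[c], [x]

Occurrence 1 (position 1): word-initially → [c].
Occurrence 2 (position 5): between two vowels → [x].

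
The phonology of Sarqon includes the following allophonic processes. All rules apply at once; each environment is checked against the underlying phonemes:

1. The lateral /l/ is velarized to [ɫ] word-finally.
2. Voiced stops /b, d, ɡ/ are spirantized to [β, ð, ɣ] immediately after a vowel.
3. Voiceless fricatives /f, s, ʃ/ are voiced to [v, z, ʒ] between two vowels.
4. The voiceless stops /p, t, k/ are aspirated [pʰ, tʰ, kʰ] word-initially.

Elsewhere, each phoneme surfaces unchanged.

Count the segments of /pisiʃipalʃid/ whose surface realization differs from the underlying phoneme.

Segments that undergo a rule: /p/ → [pʰ] (rule 4); /s/ → [z] (rule 3); /ʃ/ → [ʒ] (rule 3); /d/ → [ð] (rule 2).
All other segments surface unchanged.

4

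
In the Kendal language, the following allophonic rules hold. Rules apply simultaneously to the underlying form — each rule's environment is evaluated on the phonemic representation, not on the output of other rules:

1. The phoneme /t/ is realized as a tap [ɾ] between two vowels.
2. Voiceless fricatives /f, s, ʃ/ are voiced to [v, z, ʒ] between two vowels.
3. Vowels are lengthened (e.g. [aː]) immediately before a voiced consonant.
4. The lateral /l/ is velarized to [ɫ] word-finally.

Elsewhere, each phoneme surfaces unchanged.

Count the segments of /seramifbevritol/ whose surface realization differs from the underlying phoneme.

Segments that undergo a rule: /e/ → [eː] (rule 3); /a/ → [aː] (rule 3); /e/ → [eː] (rule 3); /t/ → [ɾ] (rule 1); /o/ → [oː] (rule 3); /l/ → [ɫ] (rule 4).
All other segments surface unchanged.

6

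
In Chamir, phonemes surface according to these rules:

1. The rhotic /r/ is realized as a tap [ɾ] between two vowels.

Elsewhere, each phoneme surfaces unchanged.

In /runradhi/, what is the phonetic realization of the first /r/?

/r/ (word-initial) is in the target of rule 1 but the environment (between two vowels) is not met → [r].

[r]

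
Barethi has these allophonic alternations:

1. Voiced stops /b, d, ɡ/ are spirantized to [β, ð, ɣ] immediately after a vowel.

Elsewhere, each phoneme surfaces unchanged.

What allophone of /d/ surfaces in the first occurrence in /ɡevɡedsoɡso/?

/d/ — between /e/ and /s/, immediately after a vowel — surfaces as [ð] (rule 1).

[ð]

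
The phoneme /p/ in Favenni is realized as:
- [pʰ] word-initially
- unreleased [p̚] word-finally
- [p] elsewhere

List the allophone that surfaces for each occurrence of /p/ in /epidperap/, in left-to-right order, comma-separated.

Occurrence 1 (position 2): no conditioning environment matches → elsewhere allophone [p].
Occurrence 2 (position 5): no conditioning environment matches → elsewhere allophone [p].
Occurrence 3 (position 9): word-finally → [p̚].

[p], [p], [p̚]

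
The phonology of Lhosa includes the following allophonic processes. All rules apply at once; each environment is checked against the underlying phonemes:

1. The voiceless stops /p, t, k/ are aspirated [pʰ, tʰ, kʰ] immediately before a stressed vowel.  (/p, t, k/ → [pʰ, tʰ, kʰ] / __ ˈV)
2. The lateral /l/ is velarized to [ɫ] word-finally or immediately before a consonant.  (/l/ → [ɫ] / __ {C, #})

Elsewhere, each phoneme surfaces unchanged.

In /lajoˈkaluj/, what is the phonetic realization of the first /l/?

[l]

/l/ — word-initial; rule 2 does not apply here → [l].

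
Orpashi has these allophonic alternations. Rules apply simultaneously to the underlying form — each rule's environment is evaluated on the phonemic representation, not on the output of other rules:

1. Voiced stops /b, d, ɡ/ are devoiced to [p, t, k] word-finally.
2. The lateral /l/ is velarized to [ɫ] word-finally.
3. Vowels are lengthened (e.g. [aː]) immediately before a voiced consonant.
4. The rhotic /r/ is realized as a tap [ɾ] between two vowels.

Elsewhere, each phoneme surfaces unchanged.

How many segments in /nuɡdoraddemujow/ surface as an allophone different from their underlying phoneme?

Segments that undergo a rule: /u/ → [uː] (rule 3); /o/ → [oː] (rule 3); /r/ → [ɾ] (rule 4); /a/ → [aː] (rule 3); /e/ → [eː] (rule 3); /u/ → [uː] (rule 3); /o/ → [oː] (rule 3).
All other segments surface unchanged.

7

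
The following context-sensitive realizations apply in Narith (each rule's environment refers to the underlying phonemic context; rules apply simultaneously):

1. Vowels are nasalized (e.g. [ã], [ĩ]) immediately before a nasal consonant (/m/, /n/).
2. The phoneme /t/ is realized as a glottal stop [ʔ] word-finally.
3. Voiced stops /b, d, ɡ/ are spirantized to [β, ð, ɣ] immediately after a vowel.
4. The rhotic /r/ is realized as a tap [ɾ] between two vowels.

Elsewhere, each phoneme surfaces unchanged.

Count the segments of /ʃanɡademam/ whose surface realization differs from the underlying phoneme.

Segments that undergo a rule: /a/ → [ã] (rule 1); /d/ → [ð] (rule 3); /e/ → [ẽ] (rule 1); /a/ → [ã] (rule 1).
All other segments surface unchanged.

4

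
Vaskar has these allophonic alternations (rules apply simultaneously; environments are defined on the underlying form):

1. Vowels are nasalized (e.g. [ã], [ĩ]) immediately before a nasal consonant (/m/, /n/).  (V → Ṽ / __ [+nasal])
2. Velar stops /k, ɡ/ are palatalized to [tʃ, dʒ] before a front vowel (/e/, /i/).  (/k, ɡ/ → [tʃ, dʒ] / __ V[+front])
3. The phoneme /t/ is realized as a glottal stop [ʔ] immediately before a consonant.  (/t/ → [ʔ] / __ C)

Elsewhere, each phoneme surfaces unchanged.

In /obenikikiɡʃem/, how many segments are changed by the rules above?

4

Segments that undergo a rule: /e/ → [ẽ] (rule 1); /k/ → [tʃ] (rule 2); /k/ → [tʃ] (rule 2); /e/ → [ẽ] (rule 1).
All other segments surface unchanged.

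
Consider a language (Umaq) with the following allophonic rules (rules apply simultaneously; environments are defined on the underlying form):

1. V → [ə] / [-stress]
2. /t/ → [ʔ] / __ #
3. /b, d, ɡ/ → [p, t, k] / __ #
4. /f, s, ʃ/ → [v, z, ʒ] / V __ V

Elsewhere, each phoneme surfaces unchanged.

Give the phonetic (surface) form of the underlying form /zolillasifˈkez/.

/o/ (between /z/ and /l/) occurs in an unstressed syllable → [ə] by rule 1.
/i/ — between /l/ and /l/, in an unstressed syllable — surfaces as [ə] (rule 1).
/a/ (between /l/ and /s/): in an unstressed syllable, so rule 1 applies → [ə].
/s/ (between /a/ and /i/) occurs between two vowels → [z] by rule 4.
/i/ meets the environment for rule 1 (in an unstressed syllable) → [ə].
/f/ — between /i/ and /k/; rule 4 does not apply here → [f].
/e/ (between /k/ and /z/) fails the environment for rule 1, so it stays [e].

[zələlləzəfˈkez]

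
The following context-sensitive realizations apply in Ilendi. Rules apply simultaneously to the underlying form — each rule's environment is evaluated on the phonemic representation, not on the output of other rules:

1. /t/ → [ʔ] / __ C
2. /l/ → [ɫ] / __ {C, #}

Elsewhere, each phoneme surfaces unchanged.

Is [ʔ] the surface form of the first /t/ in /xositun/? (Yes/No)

No

/t/ (between /i/ and /u/): rule 1 targets it, but not immediately before a consonant → unchanged [t].
The actual realization is [t], not [ʔ].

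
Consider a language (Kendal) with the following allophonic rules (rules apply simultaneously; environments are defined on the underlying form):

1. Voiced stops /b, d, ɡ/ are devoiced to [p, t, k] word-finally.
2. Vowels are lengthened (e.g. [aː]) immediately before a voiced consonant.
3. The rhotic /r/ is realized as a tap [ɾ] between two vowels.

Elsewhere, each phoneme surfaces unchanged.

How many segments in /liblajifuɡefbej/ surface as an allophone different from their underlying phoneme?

4

Segments that undergo a rule: /i/ → [iː] (rule 2); /a/ → [aː] (rule 2); /u/ → [uː] (rule 2); /e/ → [eː] (rule 2).
All other segments surface unchanged.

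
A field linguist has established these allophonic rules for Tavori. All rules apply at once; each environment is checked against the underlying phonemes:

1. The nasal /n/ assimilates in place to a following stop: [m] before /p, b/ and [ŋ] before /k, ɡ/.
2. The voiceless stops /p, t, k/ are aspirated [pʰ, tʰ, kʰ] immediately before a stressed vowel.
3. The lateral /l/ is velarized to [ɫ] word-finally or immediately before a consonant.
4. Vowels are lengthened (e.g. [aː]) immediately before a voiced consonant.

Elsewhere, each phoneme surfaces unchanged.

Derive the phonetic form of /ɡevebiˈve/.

[ɡeːveːbiːˈve]

/ɡ/ stays [ɡ].
/e/ (between /ɡ/ and /v/) occurs before a voiced consonant → [eː] by rule 4.
/v/ (between /e/ and /e/) is unaffected → [v].
/e/ meets the environment for rule 4 (before a voiced consonant) → [eː].
/b/ stays [b].
/i/ meets the environment for rule 4 (before a voiced consonant) → [iː].
/v/ (between /i/ and /e/): no rule targets it → [v].
/e/ (word-final) is in the target of rule 4 but the environment (before a voiced consonant) is not met → [e].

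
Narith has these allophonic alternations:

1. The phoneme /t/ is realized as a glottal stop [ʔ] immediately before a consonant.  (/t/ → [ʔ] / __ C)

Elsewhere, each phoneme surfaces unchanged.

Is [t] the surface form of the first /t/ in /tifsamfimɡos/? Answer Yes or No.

/t/ (word-initial) is in the target of rule 1 but the environment (immediately before a consonant) is not met → [t].
The actual realization is [t], which matches [t].

Yes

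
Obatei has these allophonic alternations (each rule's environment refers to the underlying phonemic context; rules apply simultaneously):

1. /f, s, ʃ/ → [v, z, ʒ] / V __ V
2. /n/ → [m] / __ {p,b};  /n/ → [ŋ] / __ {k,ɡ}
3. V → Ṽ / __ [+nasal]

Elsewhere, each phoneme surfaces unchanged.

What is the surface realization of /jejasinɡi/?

[jejazĩŋɡi]

/e/ (between /j/ and /j/): rule 3 targets it, but not before a nasal consonant → unchanged [e].
/a/ (between /j/ and /s/) is in the target of rule 3 but the environment (before a nasal consonant) is not met → [a].
/s/ (between /a/ and /i/) occurs between two vowels → [z] by rule 1.
Rule 3 applies to /i/ (between /s/ and /n/: before a nasal consonant) → [ĩ].
/n/ meets the environment for rule 2 (before a labial or velar stop) → [ŋ].
/i/ — word-final; rule 3 does not apply here → [i].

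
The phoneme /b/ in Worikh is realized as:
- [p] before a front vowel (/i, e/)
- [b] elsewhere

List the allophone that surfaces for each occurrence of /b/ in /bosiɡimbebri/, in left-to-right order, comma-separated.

Occurrence 1 (position 1): no conditioning environment matches → elsewhere allophone [b].
Occurrence 2 (position 8): before a front vowel (/i, e/) → [p].
Occurrence 3 (position 10): no conditioning environment matches → elsewhere allophone [b].

[b], [p], [b]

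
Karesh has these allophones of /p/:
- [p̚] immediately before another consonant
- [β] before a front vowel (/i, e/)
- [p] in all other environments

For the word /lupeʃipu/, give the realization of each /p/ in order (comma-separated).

Occurrence 1 (position 3): before a front vowel (/i, e/) → [β].
Occurrence 2 (position 7): no conditioning environment matches → elsewhere allophone [p].

[β], [p]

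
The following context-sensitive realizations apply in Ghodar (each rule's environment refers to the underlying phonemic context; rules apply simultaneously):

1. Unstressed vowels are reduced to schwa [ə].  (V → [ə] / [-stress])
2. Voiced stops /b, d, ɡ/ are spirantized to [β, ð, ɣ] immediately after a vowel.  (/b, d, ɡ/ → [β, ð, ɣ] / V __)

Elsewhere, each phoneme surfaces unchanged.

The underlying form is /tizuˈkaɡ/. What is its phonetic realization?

/t/ stays [t].
/i/ meets the environment for rule 1 (in an unstressed syllable) → [ə].
/z/ (between /i/ and /u/) is unaffected → [z].
Rule 1 applies to /u/ (between /z/ and /k/: in an unstressed syllable) → [ə].
/k/ — not in any rule's target class → [k].
/a/ (between /k/ and /ɡ/) is in the target of rule 1 but the environment (in an unstressed syllable) is not met → [a].
/ɡ/ — word-final, immediately after a vowel — surfaces as [ɣ] (rule 2).

[təzəˈkaɣ]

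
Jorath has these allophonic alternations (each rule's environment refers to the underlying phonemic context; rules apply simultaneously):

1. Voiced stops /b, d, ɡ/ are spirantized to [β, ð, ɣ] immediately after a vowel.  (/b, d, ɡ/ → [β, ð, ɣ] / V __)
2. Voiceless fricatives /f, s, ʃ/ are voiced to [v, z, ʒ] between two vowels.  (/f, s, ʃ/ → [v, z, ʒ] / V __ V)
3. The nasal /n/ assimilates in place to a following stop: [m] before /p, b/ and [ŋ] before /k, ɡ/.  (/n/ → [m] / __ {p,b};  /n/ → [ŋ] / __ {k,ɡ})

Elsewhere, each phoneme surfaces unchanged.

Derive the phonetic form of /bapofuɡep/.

/b/ — word-initial; rule 1 does not apply here → [b].
/f/ — between /o/ and /u/, between two vowels — surfaces as [v] (rule 2).
Rule 1 applies to /ɡ/ (between /u/ and /e/: immediately after a vowel) → [ɣ].

[bapovuɣep]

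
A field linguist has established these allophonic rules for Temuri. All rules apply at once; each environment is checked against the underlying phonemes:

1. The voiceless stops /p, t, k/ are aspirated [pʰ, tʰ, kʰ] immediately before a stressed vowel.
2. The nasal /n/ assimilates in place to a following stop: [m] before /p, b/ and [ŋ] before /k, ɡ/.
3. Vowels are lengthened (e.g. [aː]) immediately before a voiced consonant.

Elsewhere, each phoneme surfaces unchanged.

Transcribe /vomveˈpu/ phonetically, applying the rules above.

/v/ (word-initial) is unaffected → [v].
/o/ — between /v/ and /m/, before a voiced consonant — surfaces as [oː] (rule 3).
/m/ (between /o/ and /v/) is unaffected → [m].
/v/ stays [v].
/e/ — between /v/ and /p/; rule 3 does not apply here → [e].
/p/ (between /e/ and /u/): immediately before a stressed vowel, so rule 1 applies → [pʰ].
/u/ (word-final) fails the environment for rule 3, so it stays [u].

[voːmveˈpʰu]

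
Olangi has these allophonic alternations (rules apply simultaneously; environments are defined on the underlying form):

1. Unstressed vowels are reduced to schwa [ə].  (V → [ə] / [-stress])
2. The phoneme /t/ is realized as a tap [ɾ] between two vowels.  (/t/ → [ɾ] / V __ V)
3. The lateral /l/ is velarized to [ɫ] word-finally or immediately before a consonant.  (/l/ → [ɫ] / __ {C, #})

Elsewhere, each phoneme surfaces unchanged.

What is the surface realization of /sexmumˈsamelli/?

/s/ — not in any rule's target class → [s].
/e/ (between /s/ and /x/): in an unstressed syllable, so rule 1 applies → [ə].
/x/ — not in any rule's target class → [x].
/m/ (between /x/ and /u/): no rule targets it → [m].
/u/ (between /m/ and /m/) occurs in an unstressed syllable → [ə] by rule 1.
/m/ — not in any rule's target class → [m].
/s/ — not in any rule's target class → [s].
/a/ (between /s/ and /m/) is in the target of rule 1 but the environment (in an unstressed syllable) is not met → [a].
/m/ (between /a/ and /e/): no rule targets it → [m].
Rule 1 applies to /e/ (between /m/ and /l/: in an unstressed syllable) → [ə].
/l/ (between /e/ and /l/) occurs word-finally or immediately before a consonant → [ɫ] by rule 3.
/l/ (between /l/ and /i/) is in the target of rule 3 but the environment (word-finally or immediately before a consonant) is not met → [l].
/i/ — word-final, in an unstressed syllable — surfaces as [ə] (rule 1).

[səxməmˈsaməɫlə]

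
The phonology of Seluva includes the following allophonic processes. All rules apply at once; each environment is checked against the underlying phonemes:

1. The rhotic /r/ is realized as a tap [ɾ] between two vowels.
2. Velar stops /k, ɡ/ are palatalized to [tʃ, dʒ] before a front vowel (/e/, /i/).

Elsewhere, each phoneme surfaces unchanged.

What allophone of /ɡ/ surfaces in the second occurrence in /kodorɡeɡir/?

/ɡ/ (between /e/ and /i/): before a front vowel, so rule 2 applies → [dʒ].

[dʒ]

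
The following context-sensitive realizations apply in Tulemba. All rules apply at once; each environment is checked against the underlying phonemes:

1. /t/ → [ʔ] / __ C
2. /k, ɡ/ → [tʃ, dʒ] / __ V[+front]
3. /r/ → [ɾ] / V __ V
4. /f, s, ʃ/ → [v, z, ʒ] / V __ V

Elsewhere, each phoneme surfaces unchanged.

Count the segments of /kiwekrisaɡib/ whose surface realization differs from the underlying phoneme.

3

Segments that undergo a rule: /k/ → [tʃ] (rule 2); /s/ → [z] (rule 4); /ɡ/ → [dʒ] (rule 2).
All other segments surface unchanged.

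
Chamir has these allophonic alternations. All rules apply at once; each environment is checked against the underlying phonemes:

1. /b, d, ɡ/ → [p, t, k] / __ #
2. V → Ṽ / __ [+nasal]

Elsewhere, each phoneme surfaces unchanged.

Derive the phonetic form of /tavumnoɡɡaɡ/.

/t/ stays [t].
/a/ — between /t/ and /v/; rule 2 does not apply here → [a].
/v/ (between /a/ and /u/) is unaffected → [v].
/u/ (between /v/ and /m/): before a nasal consonant, so rule 2 applies → [ũ].
/m/ (between /u/ and /n/) is unaffected → [m].
/n/ (between /m/ and /o/): no rule targets it → [n].
/o/ — between /n/ and /ɡ/; rule 2 does not apply here → [o].
/ɡ/ (between /o/ and /ɡ/) is in the target of rule 1 but the environment (word-finally) is not met → [ɡ].
/ɡ/ (between /ɡ/ and /a/): rule 1 targets it, but not word-finally → unchanged [ɡ].
/a/ — between /ɡ/ and /ɡ/; rule 2 does not apply here → [a].
/ɡ/ (word-final) occurs word-finally → [k] by rule 1.

[tavũmnoɡɡak]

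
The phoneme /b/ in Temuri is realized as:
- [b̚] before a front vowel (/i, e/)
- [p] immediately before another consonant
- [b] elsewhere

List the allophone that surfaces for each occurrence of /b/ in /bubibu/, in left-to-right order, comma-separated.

[b], [b̚], [b]

Occurrence 1 (position 1): no conditioning environment matches → elsewhere allophone [b].
Occurrence 2 (position 3): before a front vowel (/i, e/) → [b̚].
Occurrence 3 (position 5): no conditioning environment matches → elsewhere allophone [b].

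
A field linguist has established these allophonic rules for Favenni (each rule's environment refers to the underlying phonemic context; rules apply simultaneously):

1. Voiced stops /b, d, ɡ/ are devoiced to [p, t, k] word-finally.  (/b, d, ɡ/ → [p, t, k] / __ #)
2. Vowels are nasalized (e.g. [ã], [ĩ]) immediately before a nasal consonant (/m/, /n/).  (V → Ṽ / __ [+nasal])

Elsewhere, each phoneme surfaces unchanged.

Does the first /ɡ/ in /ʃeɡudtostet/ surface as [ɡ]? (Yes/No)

Yes

/ɡ/ (between /e/ and /u/) fails the environment for rule 1, so it stays [ɡ].
The actual realization is [ɡ], which matches [ɡ].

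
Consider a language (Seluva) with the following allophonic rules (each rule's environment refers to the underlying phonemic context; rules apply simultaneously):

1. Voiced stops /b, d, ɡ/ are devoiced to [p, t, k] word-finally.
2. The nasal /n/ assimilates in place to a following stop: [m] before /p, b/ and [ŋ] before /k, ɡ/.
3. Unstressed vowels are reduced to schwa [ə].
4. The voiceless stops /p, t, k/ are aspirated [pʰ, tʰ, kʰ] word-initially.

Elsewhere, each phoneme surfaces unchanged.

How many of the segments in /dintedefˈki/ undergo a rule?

3

Segments that undergo a rule: /i/ → [ə] (rule 3); /e/ → [ə] (rule 3); /e/ → [ə] (rule 3).
All other segments surface unchanged.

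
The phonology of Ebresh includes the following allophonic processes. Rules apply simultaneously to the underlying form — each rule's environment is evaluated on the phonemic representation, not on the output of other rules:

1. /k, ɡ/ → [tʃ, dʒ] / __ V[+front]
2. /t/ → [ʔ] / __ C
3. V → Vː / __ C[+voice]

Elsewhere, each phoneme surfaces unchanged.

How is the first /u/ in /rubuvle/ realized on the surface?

[uː]

/u/ (between /r/ and /b/): before a voiced consonant, so rule 3 applies → [uː].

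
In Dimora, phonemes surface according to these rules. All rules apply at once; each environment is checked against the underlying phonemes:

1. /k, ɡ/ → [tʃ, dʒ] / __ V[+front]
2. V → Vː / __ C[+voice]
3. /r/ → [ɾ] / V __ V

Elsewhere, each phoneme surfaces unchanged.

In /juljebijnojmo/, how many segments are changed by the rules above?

Segments that undergo a rule: /u/ → [uː] (rule 2); /e/ → [eː] (rule 2); /i/ → [iː] (rule 2); /o/ → [oː] (rule 2).
All other segments surface unchanged.

4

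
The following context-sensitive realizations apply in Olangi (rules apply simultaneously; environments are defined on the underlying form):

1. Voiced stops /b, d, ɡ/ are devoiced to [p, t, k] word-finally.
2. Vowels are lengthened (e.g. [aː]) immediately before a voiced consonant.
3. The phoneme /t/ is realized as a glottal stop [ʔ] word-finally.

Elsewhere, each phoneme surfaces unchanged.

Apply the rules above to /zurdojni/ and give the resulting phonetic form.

Rule 2 applies to /u/ (between /z/ and /r/: before a voiced consonant) → [uː].
/d/ (between /r/ and /o/) fails the environment for rule 1, so it stays [d].
/o/ meets the environment for rule 2 (before a voiced consonant) → [oː].
/i/ (word-final) is in the target of rule 2 but the environment (before a voiced consonant) is not met → [i].

[zuːrdoːjni]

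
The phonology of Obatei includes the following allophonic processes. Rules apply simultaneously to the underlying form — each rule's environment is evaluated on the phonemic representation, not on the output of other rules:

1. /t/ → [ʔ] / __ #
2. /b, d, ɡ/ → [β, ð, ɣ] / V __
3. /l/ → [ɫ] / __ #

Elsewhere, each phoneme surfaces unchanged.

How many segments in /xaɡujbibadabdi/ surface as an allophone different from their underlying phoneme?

Segments that undergo a rule: /ɡ/ → [ɣ] (rule 2); /b/ → [β] (rule 2); /d/ → [ð] (rule 2); /b/ → [β] (rule 2).
All other segments surface unchanged.

4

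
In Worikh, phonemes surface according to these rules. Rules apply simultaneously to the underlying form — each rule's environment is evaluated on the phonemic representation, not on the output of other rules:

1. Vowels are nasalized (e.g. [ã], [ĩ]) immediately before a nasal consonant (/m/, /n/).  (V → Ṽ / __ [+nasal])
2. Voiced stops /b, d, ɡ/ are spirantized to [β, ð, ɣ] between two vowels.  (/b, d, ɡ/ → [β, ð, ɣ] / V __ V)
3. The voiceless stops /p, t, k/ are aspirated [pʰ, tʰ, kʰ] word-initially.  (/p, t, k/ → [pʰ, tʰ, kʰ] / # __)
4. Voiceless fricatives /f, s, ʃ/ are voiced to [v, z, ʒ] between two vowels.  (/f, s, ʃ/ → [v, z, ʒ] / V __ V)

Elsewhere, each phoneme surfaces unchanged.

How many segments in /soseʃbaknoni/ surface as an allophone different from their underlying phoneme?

Segments that undergo a rule: /s/ → [z] (rule 4); /o/ → [õ] (rule 1).
All other segments surface unchanged.

2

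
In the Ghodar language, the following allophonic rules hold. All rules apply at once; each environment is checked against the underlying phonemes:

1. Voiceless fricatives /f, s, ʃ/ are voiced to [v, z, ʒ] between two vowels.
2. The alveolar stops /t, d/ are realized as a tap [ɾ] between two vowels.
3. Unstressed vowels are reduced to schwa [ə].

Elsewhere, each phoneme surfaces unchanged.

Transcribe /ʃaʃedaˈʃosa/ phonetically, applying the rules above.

/ʃ/ — word-initial; rule 1 does not apply here → [ʃ].
/a/ (between /ʃ/ and /ʃ/) occurs in an unstressed syllable → [ə] by rule 3.
Rule 1 applies to /ʃ/ (between /a/ and /e/: between two vowels) → [ʒ].
/e/ (between /ʃ/ and /d/): in an unstressed syllable, so rule 3 applies → [ə].
/d/ meets the environment for rule 2 (between two vowels) → [ɾ].
Rule 3 applies to /a/ (between /d/ and /ʃ/: in an unstressed syllable) → [ə].
/ʃ/ (between /a/ and /o/) occurs between two vowels → [ʒ] by rule 1.
/o/ (between /ʃ/ and /s/) fails the environment for rule 3, so it stays [o].
/s/ meets the environment for rule 1 (between two vowels) → [z].
Rule 3 applies to /a/ (word-final: in an unstressed syllable) → [ə].

[ʃəʒəɾəˈʒozə]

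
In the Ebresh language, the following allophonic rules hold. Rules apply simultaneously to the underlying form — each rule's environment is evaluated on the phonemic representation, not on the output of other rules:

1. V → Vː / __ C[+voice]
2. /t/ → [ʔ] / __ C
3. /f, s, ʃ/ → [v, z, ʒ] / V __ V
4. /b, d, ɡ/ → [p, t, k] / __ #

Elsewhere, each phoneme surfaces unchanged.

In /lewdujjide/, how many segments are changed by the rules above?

Segments that undergo a rule: /e/ → [eː] (rule 1); /u/ → [uː] (rule 1); /i/ → [iː] (rule 1).
All other segments surface unchanged.

3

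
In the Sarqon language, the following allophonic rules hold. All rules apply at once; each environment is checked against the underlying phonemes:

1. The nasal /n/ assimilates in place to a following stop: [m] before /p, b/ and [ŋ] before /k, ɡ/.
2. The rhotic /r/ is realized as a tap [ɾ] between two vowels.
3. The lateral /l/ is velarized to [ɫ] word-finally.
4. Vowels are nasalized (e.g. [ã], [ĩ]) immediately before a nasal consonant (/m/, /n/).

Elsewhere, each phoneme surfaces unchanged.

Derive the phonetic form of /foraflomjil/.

/f/ (word-initial): no rule targets it → [f].
/o/ (between /f/ and /r/) fails the environment for rule 4, so it stays [o].
/r/ (between /o/ and /a/) occurs between two vowels → [ɾ] by rule 2.
/a/ (between /r/ and /f/): rule 4 targets it, but not before a nasal consonant → unchanged [a].
/f/ (between /a/ and /l/): no rule targets it → [f].
/l/ — between /f/ and /o/; rule 3 does not apply here → [l].
/o/ (between /l/ and /m/): before a nasal consonant, so rule 4 applies → [õ].
/m/ (between /o/ and /j/) is unaffected → [m].
/j/ — not in any rule's target class → [j].
/i/ (between /j/ and /l/) is in the target of rule 4 but the environment (before a nasal consonant) is not met → [i].
/l/ meets the environment for rule 3 (word-finally) → [ɫ].

[foɾaflõmjiɫ]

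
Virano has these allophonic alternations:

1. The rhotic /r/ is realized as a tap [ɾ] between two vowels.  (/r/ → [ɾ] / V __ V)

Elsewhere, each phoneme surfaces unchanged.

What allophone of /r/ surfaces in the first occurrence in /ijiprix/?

[r]

/r/ (between /p/ and /i/) fails the environment for rule 1, so it stays [r].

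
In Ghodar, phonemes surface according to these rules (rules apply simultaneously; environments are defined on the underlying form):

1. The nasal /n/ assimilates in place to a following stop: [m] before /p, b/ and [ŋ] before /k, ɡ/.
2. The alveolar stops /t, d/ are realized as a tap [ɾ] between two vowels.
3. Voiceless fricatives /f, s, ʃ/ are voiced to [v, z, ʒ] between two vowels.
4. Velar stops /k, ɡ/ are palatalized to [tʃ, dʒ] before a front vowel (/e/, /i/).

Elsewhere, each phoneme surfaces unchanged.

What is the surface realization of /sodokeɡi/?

/s/ (word-initial): rule 3 targets it, but not between two vowels → unchanged [s].
/o/ (between /s/ and /d/): no rule targets it → [o].
/d/ — between /o/ and /o/, between two vowels — surfaces as [ɾ] (rule 2).
/o/ stays [o].
/k/ (between /o/ and /e/) occurs before a front vowel → [tʃ] by rule 4.
/e/ (between /k/ and /ɡ/) is unaffected → [e].
/ɡ/ — between /e/ and /i/, before a front vowel — surfaces as [dʒ] (rule 4).
/i/ stays [i].

[soɾotʃedʒi]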